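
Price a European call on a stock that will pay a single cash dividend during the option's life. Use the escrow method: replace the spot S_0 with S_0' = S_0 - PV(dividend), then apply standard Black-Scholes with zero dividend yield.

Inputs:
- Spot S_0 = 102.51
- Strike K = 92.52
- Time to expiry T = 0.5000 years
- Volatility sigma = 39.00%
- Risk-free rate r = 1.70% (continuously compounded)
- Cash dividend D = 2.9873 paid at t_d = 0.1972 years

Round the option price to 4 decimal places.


PV(D) = D * exp(-r * t_d) = 2.9873 * 0.99665321 = 2.97730214
S_0' = S_0 - PV(D) = 102.5100 - 2.97730214 = 99.53269786
d1 = (ln(S_0'/K) + (r + sigma^2/2)*T) / (sigma*sqrt(T)) = 0.43364275
d2 = d1 - sigma*sqrt(T) = 0.15787111
exp(-rT) = 0.99153602
N(d1) = 0.66772606; N(d2) = 0.56272082
C = S_0' * N(d1) - K * exp(-rT) * N(d2) = 99.53269786 * 0.66772606 - 92.5200 * 0.99153602 * 0.56272082 = 14.8383

Answer: Price = 14.8383


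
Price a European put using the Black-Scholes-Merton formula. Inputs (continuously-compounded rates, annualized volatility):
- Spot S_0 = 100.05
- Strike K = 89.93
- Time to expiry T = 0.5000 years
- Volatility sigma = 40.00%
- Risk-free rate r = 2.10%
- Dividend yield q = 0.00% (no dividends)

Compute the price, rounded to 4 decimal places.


Answer: Price = 5.9919

Derivation:
d1 = (ln(S/K) + (r - q + 0.5*sigma^2) * T) / (sigma * sqrt(T)) = 0.55556839
d2 = d1 - sigma * sqrt(T) = 0.27272568
exp(-rT) = 0.98955493; exp(-qT) = 1.00000000
P = K * exp(-rT) * N(-d2) - S_0 * exp(-qT) * N(-d1)
N(-d1) = 0.28925297; N(-d2) = 0.39253205
P = 89.9300 * 0.98955493 * 0.39253205 - 100.0500 * 1.00000000 * 0.28925297 = 5.9919


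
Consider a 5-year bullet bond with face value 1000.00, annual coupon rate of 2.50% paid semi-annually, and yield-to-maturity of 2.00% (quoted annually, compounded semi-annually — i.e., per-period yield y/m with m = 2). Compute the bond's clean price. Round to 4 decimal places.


Coupon per period c = face * coupon_rate / m = 12.500000
Periods per year m = 2; per-period yield y/m = 0.010000
Number of cashflows N = 10
Cashflows (t years, CF_t, discount factor 1/(1+y/m)^(m*t), PV):
  t = 0.5000: CF_t = 12.500000, DF = 0.990099, PV = 12.376238
  t = 1.0000: CF_t = 12.500000, DF = 0.980296, PV = 12.253701
  t = 1.5000: CF_t = 12.500000, DF = 0.970590, PV = 12.132377
  t = 2.0000: CF_t = 12.500000, DF = 0.960980, PV = 12.012254
  t = 2.5000: CF_t = 12.500000, DF = 0.951466, PV = 11.893321
  t = 3.0000: CF_t = 12.500000, DF = 0.942045, PV = 11.775565
  t = 3.5000: CF_t = 12.500000, DF = 0.932718, PV = 11.658976
  t = 4.0000: CF_t = 12.500000, DF = 0.923483, PV = 11.543540
  t = 4.5000: CF_t = 12.500000, DF = 0.914340, PV = 11.429248
  t = 5.0000: CF_t = 1012.500000, DF = 0.905287, PV = 916.603042
Price P = sum_t PV_t = 1023.678261

Answer: Price = 1023.6783


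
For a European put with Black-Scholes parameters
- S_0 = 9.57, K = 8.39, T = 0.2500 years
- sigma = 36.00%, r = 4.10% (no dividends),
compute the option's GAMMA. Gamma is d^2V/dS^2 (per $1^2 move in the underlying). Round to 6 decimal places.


d1 = 0.8780149166; d2 = 0.6980149166
phi(d1) = 0.2713370158; exp(-qT) = 1.0000000000; exp(-rT) = 0.9898023522
Gamma = exp(-qT) * phi(d1) / (S * sigma * sqrt(T)) = 1.0000000000 * 0.2713370158 / (9.5700 * 0.3600 * 0.5000000000) = 0.157516

Answer: Gamma = 0.157516


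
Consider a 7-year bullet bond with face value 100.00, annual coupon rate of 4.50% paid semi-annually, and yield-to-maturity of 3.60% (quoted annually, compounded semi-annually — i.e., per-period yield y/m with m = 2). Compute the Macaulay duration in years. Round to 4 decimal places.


Answer: Macaulay duration = 6.1112 years

Derivation:
Coupon per period c = face * coupon_rate / m = 2.250000
Periods per year m = 2; per-period yield y/m = 0.018000
Number of cashflows N = 14
Cashflows (t years, CF_t, discount factor 1/(1+y/m)^(m*t), PV):
  t = 0.5000: CF_t = 2.250000, DF = 0.982318, PV = 2.210216
  t = 1.0000: CF_t = 2.250000, DF = 0.964949, PV = 2.171136
  t = 1.5000: CF_t = 2.250000, DF = 0.947887, PV = 2.132746
  t = 2.0000: CF_t = 2.250000, DF = 0.931127, PV = 2.095036
  t = 2.5000: CF_t = 2.250000, DF = 0.914663, PV = 2.057992
  t = 3.0000: CF_t = 2.250000, DF = 0.898490, PV = 2.021603
  t = 3.5000: CF_t = 2.250000, DF = 0.882603, PV = 1.985857
  t = 4.0000: CF_t = 2.250000, DF = 0.866997, PV = 1.950744
  t = 4.5000: CF_t = 2.250000, DF = 0.851667, PV = 1.916252
  t = 5.0000: CF_t = 2.250000, DF = 0.836608, PV = 1.882369
  t = 5.5000: CF_t = 2.250000, DF = 0.821816, PV = 1.849085
  t = 6.0000: CF_t = 2.250000, DF = 0.807285, PV = 1.816390
  t = 6.5000: CF_t = 2.250000, DF = 0.793010, PV = 1.784273
  t = 7.0000: CF_t = 102.250000, DF = 0.778989, PV = 79.651585
Price P = sum_t PV_t = 105.525285
Macaulay numerator sum_t t * PV_t:
  t * PV_t at t = 0.5000: 1.105108
  t * PV_t at t = 1.0000: 2.171136
  t * PV_t at t = 1.5000: 3.199119
  t * PV_t at t = 2.0000: 4.190071
  t * PV_t at t = 2.5000: 5.144979
  t * PV_t at t = 3.0000: 6.064809
  t * PV_t at t = 3.5000: 6.950501
  t * PV_t at t = 4.0000: 7.802976
  t * PV_t at t = 4.5000: 8.623132
  t * PV_t at t = 5.0000: 9.411844
  t * PV_t at t = 5.5000: 10.169969
  t * PV_t at t = 6.0000: 10.898342
  t * PV_t at t = 6.5000: 11.597777
  t * PV_t at t = 7.0000: 557.561098
Macaulay duration D = (sum_t t * PV_t) / P = 644.890863 / 105.525285 = 6.111245


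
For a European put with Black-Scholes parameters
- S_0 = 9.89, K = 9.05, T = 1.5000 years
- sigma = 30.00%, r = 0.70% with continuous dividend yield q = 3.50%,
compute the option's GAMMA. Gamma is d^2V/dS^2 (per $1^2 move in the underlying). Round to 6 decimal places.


d1 = 0.3109746653; d2 = -0.0564487962
phi(d1) = 0.3801113076; exp(-qT) = 0.9488543211; exp(-rT) = 0.9895549326
Gamma = exp(-qT) * phi(d1) / (S * sigma * sqrt(T)) = 0.9488543211 * 0.3801113076 / (9.8900 * 0.3000 * 1.2247448714) = 0.099254

Answer: Gamma = 0.099254


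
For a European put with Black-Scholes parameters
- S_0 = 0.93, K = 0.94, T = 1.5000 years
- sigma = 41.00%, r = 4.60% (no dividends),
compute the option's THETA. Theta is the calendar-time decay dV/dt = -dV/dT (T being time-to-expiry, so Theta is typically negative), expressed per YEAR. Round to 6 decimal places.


Answer: Theta = -0.035708

Derivation:
d1 = 0.3671839110; d2 = -0.1349614862
phi(d1) = 0.3729352207; exp(-qT) = 1.0000000000; exp(-rT) = 0.9333266801
Theta = -S*exp(-qT)*phi(d1)*sigma/(2*sqrt(T)) + r*K*exp(-rT)*N(-d2) - q*S*exp(-qT)*N(-d1)
N(-d1) = 0.3567409198; N(-d2) = 0.5536788374; sqrt(T) = 1.2247448714
Term 1 = -0.9300 * 1.0000000000 * 0.3729352207 * 0.4100 / (2 * 1.2247448714) = -0.0580529884
Term 2 = 0.0460 * 0.9400 * 0.9333266801 * 0.5536788374 = 0.0223448421
Term 3 = 0 (no dividend yield, q = 0)
Theta = -0.0580529884 + (0.0223448421) + (0.0000000000) = -0.035708


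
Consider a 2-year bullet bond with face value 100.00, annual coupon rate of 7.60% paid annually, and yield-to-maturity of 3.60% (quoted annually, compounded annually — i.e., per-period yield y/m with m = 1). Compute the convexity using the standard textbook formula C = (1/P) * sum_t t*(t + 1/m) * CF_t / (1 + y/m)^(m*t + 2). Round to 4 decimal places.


Answer: Convexity = 5.3361

Derivation:
Coupon per period c = face * coupon_rate / m = 7.600000
Periods per year m = 1; per-period yield y/m = 0.036000
Number of cashflows N = 2
Cashflows (t years, CF_t, discount factor 1/(1+y/m)^(m*t), PV):
  t = 1.0000: CF_t = 7.600000, DF = 0.965251, PV = 7.335907
  t = 2.0000: CF_t = 107.600000, DF = 0.931709, PV = 100.251934
Price P = sum_t PV_t = 107.587842
Convexity numerator sum_t t*(t + 1/m) * CF_t / (1+y/m)^(m*t + 2):
  t = 1.0000: term = 13.669868
  t = 2.0000: term = 560.434033
Convexity = (1/P) * sum = 574.103901 / 107.587842 = 5.336141


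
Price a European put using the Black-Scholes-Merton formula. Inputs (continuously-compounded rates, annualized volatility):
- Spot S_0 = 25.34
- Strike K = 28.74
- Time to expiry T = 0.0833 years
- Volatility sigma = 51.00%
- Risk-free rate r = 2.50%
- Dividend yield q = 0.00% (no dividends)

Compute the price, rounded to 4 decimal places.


Answer: Price = 3.7828

Derivation:
d1 = (ln(S/K) + (r - q + 0.5*sigma^2) * T) / (sigma * sqrt(T)) = -0.76762213
d2 = d1 - sigma * sqrt(T) = -0.91481700
exp(-rT) = 0.99791967; exp(-qT) = 1.00000000
P = K * exp(-rT) * N(-d2) - S_0 * exp(-qT) * N(-d1)
N(-d1) = 0.77864415; N(-d2) = 0.81985615
P = 28.7400 * 0.99791967 * 0.81985615 - 25.3400 * 1.00000000 * 0.77864415 = 3.7828


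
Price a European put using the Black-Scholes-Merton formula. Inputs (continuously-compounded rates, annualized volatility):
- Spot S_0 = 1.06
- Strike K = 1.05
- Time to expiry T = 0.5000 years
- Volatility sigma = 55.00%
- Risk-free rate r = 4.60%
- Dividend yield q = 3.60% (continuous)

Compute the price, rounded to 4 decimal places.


d1 = (ln(S/K) + (r - q + 0.5*sigma^2) * T) / (sigma * sqrt(T)) = 0.23168352
d2 = d1 - sigma * sqrt(T) = -0.15722521
exp(-rT) = 0.97726248; exp(-qT) = 0.98216103
P = K * exp(-rT) * N(-d2) - S_0 * exp(-qT) * N(-d1)
N(-d1) = 0.40839192; N(-d2) = 0.56246632
P = 1.0500 * 0.97726248 * 0.56246632 - 1.0600 * 0.98216103 * 0.40839192 = 0.1520

Answer: Price = 0.1520


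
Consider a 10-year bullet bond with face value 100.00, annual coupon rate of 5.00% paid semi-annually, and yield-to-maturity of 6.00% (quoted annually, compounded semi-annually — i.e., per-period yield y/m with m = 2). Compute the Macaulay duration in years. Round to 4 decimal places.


Coupon per period c = face * coupon_rate / m = 2.500000
Periods per year m = 2; per-period yield y/m = 0.030000
Number of cashflows N = 20
Cashflows (t years, CF_t, discount factor 1/(1+y/m)^(m*t), PV):
  t = 0.5000: CF_t = 2.500000, DF = 0.970874, PV = 2.427184
  t = 1.0000: CF_t = 2.500000, DF = 0.942596, PV = 2.356490
  t = 1.5000: CF_t = 2.500000, DF = 0.915142, PV = 2.287854
  t = 2.0000: CF_t = 2.500000, DF = 0.888487, PV = 2.221218
  t = 2.5000: CF_t = 2.500000, DF = 0.862609, PV = 2.156522
  t = 3.0000: CF_t = 2.500000, DF = 0.837484, PV = 2.093711
  t = 3.5000: CF_t = 2.500000, DF = 0.813092, PV = 2.032729
  t = 4.0000: CF_t = 2.500000, DF = 0.789409, PV = 1.973523
  t = 4.5000: CF_t = 2.500000, DF = 0.766417, PV = 1.916042
  t = 5.0000: CF_t = 2.500000, DF = 0.744094, PV = 1.860235
  t = 5.5000: CF_t = 2.500000, DF = 0.722421, PV = 1.806053
  t = 6.0000: CF_t = 2.500000, DF = 0.701380, PV = 1.753450
  t = 6.5000: CF_t = 2.500000, DF = 0.680951, PV = 1.702378
  t = 7.0000: CF_t = 2.500000, DF = 0.661118, PV = 1.652795
  t = 7.5000: CF_t = 2.500000, DF = 0.641862, PV = 1.604655
  t = 8.0000: CF_t = 2.500000, DF = 0.623167, PV = 1.557917
  t = 8.5000: CF_t = 2.500000, DF = 0.605016, PV = 1.512541
  t = 9.0000: CF_t = 2.500000, DF = 0.587395, PV = 1.468487
  t = 9.5000: CF_t = 2.500000, DF = 0.570286, PV = 1.425715
  t = 10.0000: CF_t = 102.500000, DF = 0.553676, PV = 56.751765
Price P = sum_t PV_t = 92.561263
Macaulay numerator sum_t t * PV_t:
  t * PV_t at t = 0.5000: 1.213592
  t * PV_t at t = 1.0000: 2.356490
  t * PV_t at t = 1.5000: 3.431781
  t * PV_t at t = 2.0000: 4.442435
  t * PV_t at t = 2.5000: 5.391305
  t * PV_t at t = 3.0000: 6.281132
  t * PV_t at t = 3.5000: 7.114551
  t * PV_t at t = 4.0000: 7.894092
  t * PV_t at t = 4.5000: 8.622188
  t * PV_t at t = 5.0000: 9.301174
  t * PV_t at t = 5.5000: 9.933293
  t * PV_t at t = 6.0000: 10.520698
  t * PV_t at t = 6.5000: 11.065459
  t * PV_t at t = 7.0000: 11.569562
  t * PV_t at t = 7.5000: 12.034912
  t * PV_t at t = 8.0000: 12.463339
  t * PV_t at t = 8.5000: 12.856599
  t * PV_t at t = 9.0000: 13.216379
  t * PV_t at t = 9.5000: 13.544293
  t * PV_t at t = 10.0000: 567.517648
Macaulay duration D = (sum_t t * PV_t) / P = 730.770922 / 92.561263 = 7.894997

Answer: Macaulay duration = 7.8950 years


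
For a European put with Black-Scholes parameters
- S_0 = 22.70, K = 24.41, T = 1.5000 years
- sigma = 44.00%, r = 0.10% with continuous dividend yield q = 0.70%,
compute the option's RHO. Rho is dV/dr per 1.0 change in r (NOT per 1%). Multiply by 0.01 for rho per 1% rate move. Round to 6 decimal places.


Answer: Rho = -24.242751

Derivation:
d1 = 0.1179689849; d2 = -0.4209187585
phi(d1) = 0.3961759398; exp(-qT) = 0.9895549326; exp(-rT) = 0.9985011244
N(-d2) = 0.6630927965
Rho = -K*T*exp(-rT)*N(-d2) = -24.4100 * 1.5000 * 0.9985011244 * 0.6630927965 = -24.242751


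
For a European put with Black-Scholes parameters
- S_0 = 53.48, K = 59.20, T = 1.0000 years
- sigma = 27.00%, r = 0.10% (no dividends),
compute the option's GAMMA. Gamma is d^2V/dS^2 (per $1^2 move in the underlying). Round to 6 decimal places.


d1 = -0.2376436654; d2 = -0.5076436654
phi(d1) = 0.3878348055; exp(-qT) = 1.0000000000; exp(-rT) = 0.9990004998
Gamma = exp(-qT) * phi(d1) / (S * sigma * sqrt(T)) = 1.0000000000 * 0.3878348055 / (53.4800 * 0.2700 * 1.0000000000) = 0.026859

Answer: Gamma = 0.026859


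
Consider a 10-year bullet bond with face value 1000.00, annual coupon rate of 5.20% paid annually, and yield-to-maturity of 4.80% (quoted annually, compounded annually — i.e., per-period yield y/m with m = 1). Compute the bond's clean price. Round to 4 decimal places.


Coupon per period c = face * coupon_rate / m = 52.000000
Periods per year m = 1; per-period yield y/m = 0.048000
Number of cashflows N = 10
Cashflows (t years, CF_t, discount factor 1/(1+y/m)^(m*t), PV):
  t = 1.0000: CF_t = 52.000000, DF = 0.954198, PV = 49.618321
  t = 2.0000: CF_t = 52.000000, DF = 0.910495, PV = 47.345726
  t = 3.0000: CF_t = 52.000000, DF = 0.868793, PV = 45.177219
  t = 4.0000: CF_t = 52.000000, DF = 0.829001, PV = 43.108034
  t = 5.0000: CF_t = 52.000000, DF = 0.791031, PV = 41.133620
  t = 6.0000: CF_t = 52.000000, DF = 0.754801, PV = 39.249637
  t = 7.0000: CF_t = 52.000000, DF = 0.720230, PV = 37.451944
  t = 8.0000: CF_t = 52.000000, DF = 0.687242, PV = 35.736588
  t = 9.0000: CF_t = 52.000000, DF = 0.655765, PV = 34.099797
  t = 10.0000: CF_t = 1052.000000, DF = 0.625730, PV = 658.268257
Price P = sum_t PV_t = 1031.189143

Answer: Price = 1031.1891


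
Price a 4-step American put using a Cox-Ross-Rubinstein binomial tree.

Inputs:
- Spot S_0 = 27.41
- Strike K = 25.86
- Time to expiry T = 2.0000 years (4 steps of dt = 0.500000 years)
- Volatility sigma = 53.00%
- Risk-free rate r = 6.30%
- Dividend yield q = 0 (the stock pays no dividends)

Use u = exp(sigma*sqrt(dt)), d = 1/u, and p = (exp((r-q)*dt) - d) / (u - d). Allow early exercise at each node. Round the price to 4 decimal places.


dt = T/N = 0.500000
u = exp(sigma*sqrt(dt)) = 1.454652; d = 1/u = 0.687450
p = (exp((r-q)*dt) - d) / (u - d) = 0.449102
Discount per step: exp(-r*dt) = 0.968991
Stock lattice S(k, i) with i counting down-moves:
  k=0: S(0,0) = 27.4100
  k=1: S(1,0) = 39.8720; S(1,1) = 18.8430
  k=2: S(2,0) = 57.9999; S(2,1) = 27.4100; S(2,2) = 12.9536
  k=3: S(3,0) = 84.3696; S(3,1) = 39.8720; S(3,2) = 18.8430; S(3,3) = 8.9050
  k=4: S(4,0) = 122.7285; S(4,1) = 57.9999; S(4,2) = 27.4100; S(4,3) = 12.9536; S(4,4) = 6.1217
Terminal payoffs V(N, i) = max(K - S_T, 0):
  V(4,0) = 0.000000; V(4,1) = 0.000000; V(4,2) = 0.000000; V(4,3) = 12.906387; V(4,4) = 19.738290
Backward induction: V(k, i) = exp(-r*dt) * [p * V(k+1, i) + (1-p) * V(k+1, i+1)]; then take max(V_cont, immediate exercise) for American.
  V(3,0) = exp(-r*dt) * [p*0.000000 + (1-p)*0.000000] = 0.000000; exercise = 0.000000; V(3,0) = max -> 0.000000
  V(3,1) = exp(-r*dt) * [p*0.000000 + (1-p)*0.000000] = 0.000000; exercise = 0.000000; V(3,1) = max -> 0.000000
  V(3,2) = exp(-r*dt) * [p*0.000000 + (1-p)*12.906387] = 6.889631; exercise = 7.017003; V(3,2) = max -> 7.017003
  V(3,3) = exp(-r*dt) * [p*12.906387 + (1-p)*19.738290] = 16.153149; exercise = 16.955043; V(3,3) = max -> 16.955043
  V(2,0) = exp(-r*dt) * [p*0.000000 + (1-p)*0.000000] = 0.000000; exercise = 0.000000; V(2,0) = max -> 0.000000
  V(2,1) = exp(-r*dt) * [p*0.000000 + (1-p)*7.017003] = 3.745786; exercise = 0.000000; V(2,1) = max -> 3.745786
  V(2,2) = exp(-r*dt) * [p*7.017003 + (1-p)*16.955043] = 12.104493; exercise = 12.906387; V(2,2) = max -> 12.906387
  V(1,0) = exp(-r*dt) * [p*0.000000 + (1-p)*3.745786] = 1.999559; exercise = 0.000000; V(1,0) = max -> 1.999559
  V(1,1) = exp(-r*dt) * [p*3.745786 + (1-p)*12.906387] = 8.519705; exercise = 7.017003; V(1,1) = max -> 8.519705
  V(0,0) = exp(-r*dt) * [p*1.999559 + (1-p)*8.519705] = 5.418110; exercise = 0.000000; V(0,0) = max -> 5.418110

Answer: Price = V(0,0) = 5.4181


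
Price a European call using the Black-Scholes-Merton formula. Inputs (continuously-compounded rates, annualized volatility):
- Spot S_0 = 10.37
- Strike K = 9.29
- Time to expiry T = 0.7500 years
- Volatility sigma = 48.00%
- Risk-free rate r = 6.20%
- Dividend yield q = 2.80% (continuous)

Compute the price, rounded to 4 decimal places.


Answer: Price = 2.2904

Derivation:
d1 = (ln(S/K) + (r - q + 0.5*sigma^2) * T) / (sigma * sqrt(T)) = 0.53375664
d2 = d1 - sigma * sqrt(T) = 0.11806445
exp(-rT) = 0.95456456; exp(-qT) = 0.97921896
C = S_0 * exp(-qT) * N(d1) - K * exp(-rT) * N(d2)
N(d1) = 0.70324504; N(d2) = 0.54699170
C = 10.3700 * 0.97921896 * 0.70324504 - 9.2900 * 0.95456456 * 0.54699170 = 2.2904


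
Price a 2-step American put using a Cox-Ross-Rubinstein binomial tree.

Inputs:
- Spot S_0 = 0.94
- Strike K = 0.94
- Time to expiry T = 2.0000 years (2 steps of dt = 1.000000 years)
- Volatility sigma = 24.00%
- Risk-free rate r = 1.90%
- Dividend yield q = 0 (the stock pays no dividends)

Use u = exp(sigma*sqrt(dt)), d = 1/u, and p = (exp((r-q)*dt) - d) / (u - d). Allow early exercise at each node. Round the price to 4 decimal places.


Answer: Price = V(0,0) = 0.1024

Derivation:
dt = T/N = 1.000000
u = exp(sigma*sqrt(dt)) = 1.271249; d = 1/u = 0.786628
p = (exp((r-q)*dt) - d) / (u - d) = 0.479867
Discount per step: exp(-r*dt) = 0.981179
Stock lattice S(k, i) with i counting down-moves:
  k=0: S(0,0) = 0.9400
  k=1: S(1,0) = 1.1950; S(1,1) = 0.7394
  k=2: S(2,0) = 1.5191; S(2,1) = 0.9400; S(2,2) = 0.5817
Terminal payoffs V(N, i) = max(K - S_T, 0):
  V(2,0) = 0.000000; V(2,1) = 0.000000; V(2,2) = 0.358344
Backward induction: V(k, i) = exp(-r*dt) * [p * V(k+1, i) + (1-p) * V(k+1, i+1)]; then take max(V_cont, immediate exercise) for American.
  V(1,0) = exp(-r*dt) * [p*0.000000 + (1-p)*0.000000] = 0.000000; exercise = 0.000000; V(1,0) = max -> 0.000000
  V(1,1) = exp(-r*dt) * [p*0.000000 + (1-p)*0.358344] = 0.182878; exercise = 0.200570; V(1,1) = max -> 0.200570
  V(0,0) = exp(-r*dt) * [p*0.000000 + (1-p)*0.200570] = 0.102360; exercise = 0.000000; V(0,0) = max -> 0.102360


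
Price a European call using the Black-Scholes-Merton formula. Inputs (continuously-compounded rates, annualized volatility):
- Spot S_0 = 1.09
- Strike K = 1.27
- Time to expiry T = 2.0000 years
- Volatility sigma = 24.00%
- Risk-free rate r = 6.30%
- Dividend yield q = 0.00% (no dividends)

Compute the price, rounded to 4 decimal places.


Answer: Price = 0.1345

Derivation:
d1 = (ln(S/K) + (r - q + 0.5*sigma^2) * T) / (sigma * sqrt(T)) = 0.09062986
d2 = d1 - sigma * sqrt(T) = -0.24878139
exp(-rT) = 0.88161485; exp(-qT) = 1.00000000
C = S_0 * exp(-qT) * N(d1) - K * exp(-rT) * N(d2)
N(d1) = 0.53610665; N(d2) = 0.40176494
C = 1.0900 * 1.00000000 * 0.53610665 - 1.2700 * 0.88161485 * 0.40176494 = 0.1345


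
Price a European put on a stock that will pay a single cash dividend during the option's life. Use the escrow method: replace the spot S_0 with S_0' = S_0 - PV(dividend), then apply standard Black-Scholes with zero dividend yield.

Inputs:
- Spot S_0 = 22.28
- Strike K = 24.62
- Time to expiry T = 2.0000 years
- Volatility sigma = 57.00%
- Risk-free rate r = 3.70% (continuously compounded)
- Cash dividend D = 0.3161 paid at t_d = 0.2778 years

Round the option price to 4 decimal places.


PV(D) = D * exp(-r * t_d) = 0.3161 * 0.98977404 = 0.31286758
S_0' = S_0 - PV(D) = 22.2800 - 0.31286758 = 21.96713242
d1 = (ln(S_0'/K) + (r + sigma^2/2)*T) / (sigma*sqrt(T)) = 0.35341474
d2 = d1 - sigma*sqrt(T) = -0.45268699
exp(-rT) = 0.92867169
N(-d1) = 0.36188877; N(-d2) = 0.67461293
P = K * exp(-rT) * N(-d2) - S_0' * N(-d1) = 24.6200 * 0.92867169 * 0.67461293 - 21.96713242 * 0.36188877 = 7.4746

Answer: Price = 7.4746


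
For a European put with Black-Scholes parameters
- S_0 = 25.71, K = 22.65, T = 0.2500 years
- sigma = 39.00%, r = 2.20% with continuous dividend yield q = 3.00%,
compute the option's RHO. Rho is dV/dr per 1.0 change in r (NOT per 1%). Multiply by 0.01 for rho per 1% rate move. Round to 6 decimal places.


Answer: Rho = -1.654957

Derivation:
d1 = 0.7370906120; d2 = 0.5420906120
phi(d1) = 0.3040418817; exp(-qT) = 0.9925280548; exp(-rT) = 0.9945150973
N(-d2) = 0.2938780428
Rho = -K*T*exp(-rT)*N(-d2) = -22.6500 * 0.2500 * 0.9945150973 * 0.2938780428 = -1.654957


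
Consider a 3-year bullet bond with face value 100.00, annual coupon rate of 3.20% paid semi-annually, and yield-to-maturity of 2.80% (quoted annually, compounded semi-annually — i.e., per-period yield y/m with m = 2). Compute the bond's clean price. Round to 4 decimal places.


Coupon per period c = face * coupon_rate / m = 1.600000
Periods per year m = 2; per-period yield y/m = 0.014000
Number of cashflows N = 6
Cashflows (t years, CF_t, discount factor 1/(1+y/m)^(m*t), PV):
  t = 0.5000: CF_t = 1.600000, DF = 0.986193, PV = 1.577909
  t = 1.0000: CF_t = 1.600000, DF = 0.972577, PV = 1.556124
  t = 1.5000: CF_t = 1.600000, DF = 0.959149, PV = 1.534639
  t = 2.0000: CF_t = 1.600000, DF = 0.945906, PV = 1.513450
  t = 2.5000: CF_t = 1.600000, DF = 0.932847, PV = 1.492555
  t = 3.0000: CF_t = 101.600000, DF = 0.919967, PV = 93.468652
Price P = sum_t PV_t = 101.143328

Answer: Price = 101.1433


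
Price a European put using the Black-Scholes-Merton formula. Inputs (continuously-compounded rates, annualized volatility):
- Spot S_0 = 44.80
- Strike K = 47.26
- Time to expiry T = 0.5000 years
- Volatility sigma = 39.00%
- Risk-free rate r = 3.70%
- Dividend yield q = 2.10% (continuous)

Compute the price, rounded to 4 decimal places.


Answer: Price = 6.0727

Derivation:
d1 = (ln(S/K) + (r - q + 0.5*sigma^2) * T) / (sigma * sqrt(T)) = -0.02694669
d2 = d1 - sigma * sqrt(T) = -0.30271833
exp(-rT) = 0.98167007; exp(-qT) = 0.98955493
P = K * exp(-rT) * N(-d2) - S_0 * exp(-qT) * N(-d1)
N(-d1) = 0.51074887; N(-d2) = 0.61894774
P = 47.2600 * 0.98167007 * 0.61894774 - 44.8000 * 0.98955493 * 0.51074887 = 6.0727


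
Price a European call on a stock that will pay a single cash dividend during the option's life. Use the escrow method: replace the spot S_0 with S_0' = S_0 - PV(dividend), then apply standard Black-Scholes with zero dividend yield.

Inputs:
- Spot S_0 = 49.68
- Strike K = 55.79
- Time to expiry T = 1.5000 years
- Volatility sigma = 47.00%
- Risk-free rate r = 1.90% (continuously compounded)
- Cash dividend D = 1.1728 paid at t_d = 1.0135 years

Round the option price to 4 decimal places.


PV(D) = D * exp(-r * t_d) = 1.1728 * 0.98092772 = 1.15043203
S_0' = S_0 - PV(D) = 49.6800 - 1.15043203 = 48.52956797
d1 = (ln(S_0'/K) + (r + sigma^2/2)*T) / (sigma*sqrt(T)) = 0.09511945
d2 = d1 - sigma*sqrt(T) = -0.48051064
exp(-rT) = 0.97190229
N(d1) = 0.53789003; N(d2) = 0.31543217
C = S_0' * N(d1) - K * exp(-rT) * N(d2) = 48.52956797 * 0.53789003 - 55.7900 * 0.97190229 * 0.31543217 = 9.0001

Answer: Price = 9.0001


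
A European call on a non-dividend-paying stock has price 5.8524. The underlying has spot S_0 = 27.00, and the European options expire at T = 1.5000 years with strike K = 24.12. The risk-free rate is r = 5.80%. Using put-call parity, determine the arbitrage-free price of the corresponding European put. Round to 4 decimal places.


Put-call parity: C - P = S_0 * exp(-qT) - K * exp(-rT).
S_0 * exp(-qT) = 27.0000 * 1.00000000 = 27.00000000
K * exp(-rT) = 24.1200 * 0.91667710 = 22.11025155
P = C - S*exp(-qT) + K*exp(-rT)
P = 5.8524 - 27.00000000 + 22.11025155 = 0.9627

Answer: Put price = 0.9627


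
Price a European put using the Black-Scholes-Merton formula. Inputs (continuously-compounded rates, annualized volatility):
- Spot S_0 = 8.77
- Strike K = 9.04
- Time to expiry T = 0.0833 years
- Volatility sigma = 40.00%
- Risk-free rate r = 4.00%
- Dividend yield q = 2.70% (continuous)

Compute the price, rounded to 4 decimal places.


Answer: Price = 0.5516

Derivation:
d1 = (ln(S/K) + (r - q + 0.5*sigma^2) * T) / (sigma * sqrt(T)) = -0.19554840
d2 = d1 - sigma * sqrt(T) = -0.31099536
exp(-rT) = 0.99667354; exp(-qT) = 0.99775343
P = K * exp(-rT) * N(-d2) - S_0 * exp(-qT) * N(-d1)
N(-d1) = 0.57751818; N(-d2) = 0.62209793
P = 9.0400 * 0.99667354 * 0.62209793 - 8.7700 * 0.99775343 * 0.57751818 = 0.5516


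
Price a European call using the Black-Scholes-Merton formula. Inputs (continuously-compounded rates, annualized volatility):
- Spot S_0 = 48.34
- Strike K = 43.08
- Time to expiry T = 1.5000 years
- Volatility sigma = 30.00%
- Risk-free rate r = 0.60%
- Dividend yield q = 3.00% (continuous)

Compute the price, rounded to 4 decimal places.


Answer: Price = 8.3872

Derivation:
d1 = (ln(S/K) + (r - q + 0.5*sigma^2) * T) / (sigma * sqrt(T)) = 0.39926825
d2 = d1 - sigma * sqrt(T) = 0.03184479
exp(-rT) = 0.99104038; exp(-qT) = 0.95599748
C = S_0 * exp(-qT) * N(d1) - K * exp(-rT) * N(d2)
N(d1) = 0.65515222; N(d2) = 0.51270209
C = 48.3400 * 0.95599748 * 0.65515222 - 43.0800 * 0.99104038 * 0.51270209 = 8.3872


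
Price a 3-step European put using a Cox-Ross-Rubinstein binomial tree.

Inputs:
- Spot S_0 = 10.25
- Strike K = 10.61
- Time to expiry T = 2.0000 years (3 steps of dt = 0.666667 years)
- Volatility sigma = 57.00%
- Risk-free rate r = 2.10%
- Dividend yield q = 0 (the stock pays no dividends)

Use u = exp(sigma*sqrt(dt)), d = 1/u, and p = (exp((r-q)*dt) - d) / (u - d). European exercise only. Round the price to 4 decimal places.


dt = T/N = 0.666667
u = exp(sigma*sqrt(dt)) = 1.592656; d = 1/u = 0.627882
p = (exp((r-q)*dt) - d) / (u - d) = 0.400318
Discount per step: exp(-r*dt) = 0.986098
Stock lattice S(k, i) with i counting down-moves:
  k=0: S(0,0) = 10.2500
  k=1: S(1,0) = 16.3247; S(1,1) = 6.4358
  k=2: S(2,0) = 25.9997; S(2,1) = 10.2500; S(2,2) = 4.0409
  k=3: S(3,0) = 41.4085; S(3,1) = 16.3247; S(3,2) = 6.4358; S(3,3) = 2.5372
Terminal payoffs V(N, i) = max(K - S_T, 0):
  V(3,0) = 0.000000; V(3,1) = 0.000000; V(3,2) = 4.174210; V(3,3) = 8.072781
Backward induction: V(k, i) = exp(-r*dt) * [p * V(k+1, i) + (1-p) * V(k+1, i+1)].
  V(2,0) = exp(-r*dt) * [p*0.000000 + (1-p)*0.000000] = 0.000000
  V(2,1) = exp(-r*dt) * [p*0.000000 + (1-p)*4.174210] = 2.468397
  V(2,2) = exp(-r*dt) * [p*4.174210 + (1-p)*8.072781] = 6.421578
  V(1,0) = exp(-r*dt) * [p*0.000000 + (1-p)*2.468397] = 1.459674
  V(1,1) = exp(-r*dt) * [p*2.468397 + (1-p)*6.421578] = 4.771774
  V(0,0) = exp(-r*dt) * [p*1.459674 + (1-p)*4.771774] = 3.397974

Answer: Price = V(0,0) = 3.3980


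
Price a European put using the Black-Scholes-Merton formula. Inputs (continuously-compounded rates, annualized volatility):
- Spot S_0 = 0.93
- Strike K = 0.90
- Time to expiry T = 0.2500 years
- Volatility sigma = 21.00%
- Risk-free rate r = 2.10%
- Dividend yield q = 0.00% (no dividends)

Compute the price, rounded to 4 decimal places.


d1 = (ln(S/K) + (r - q + 0.5*sigma^2) * T) / (sigma * sqrt(T)) = 0.41478403
d2 = d1 - sigma * sqrt(T) = 0.30978403
exp(-rT) = 0.99476376; exp(-qT) = 1.00000000
P = K * exp(-rT) * N(-d2) - S_0 * exp(-qT) * N(-d1)
N(-d1) = 0.33915001; N(-d2) = 0.37836260
P = 0.9000 * 0.99476376 * 0.37836260 - 0.9300 * 1.00000000 * 0.33915001 = 0.0233

Answer: Price = 0.0233


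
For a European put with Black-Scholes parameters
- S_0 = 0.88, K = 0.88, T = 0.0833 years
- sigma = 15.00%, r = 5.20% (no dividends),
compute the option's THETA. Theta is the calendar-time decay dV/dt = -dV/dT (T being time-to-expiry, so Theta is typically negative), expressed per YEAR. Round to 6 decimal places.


Answer: Theta = -0.069198

Derivation:
d1 = 0.1217003344; d2 = 0.0784077253
phi(d1) = 0.3959988313; exp(-qT) = 1.0000000000; exp(-rT) = 0.9956777678
Theta = -S*exp(-qT)*phi(d1)*sigma/(2*sqrt(T)) + r*K*exp(-rT)*N(-d2) - q*S*exp(-qT)*N(-d1)
N(-d1) = 0.4515681742; N(-d2) = 0.4687518643; sqrt(T) = 0.2886173938
Term 1 = -0.8800 * 1.0000000000 * 0.3959988313 * 0.1500 / (2 * 0.2886173938) = -0.0905556055
Term 2 = 0.0520 * 0.8800 * 0.9956777678 * 0.4687518643 = 0.0213573731
Term 3 = 0 (no dividend yield, q = 0)
Theta = -0.0905556055 + (0.0213573731) + (0.0000000000) = -0.069198


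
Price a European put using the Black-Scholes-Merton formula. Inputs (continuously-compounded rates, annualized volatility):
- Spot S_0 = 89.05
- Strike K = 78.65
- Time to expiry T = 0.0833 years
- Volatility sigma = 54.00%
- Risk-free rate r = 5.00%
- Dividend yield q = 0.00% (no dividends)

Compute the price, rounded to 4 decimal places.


d1 = (ln(S/K) + (r - q + 0.5*sigma^2) * T) / (sigma * sqrt(T)) = 0.90149157
d2 = d1 - sigma * sqrt(T) = 0.74563818
exp(-rT) = 0.99584366; exp(-qT) = 1.00000000
P = K * exp(-rT) * N(-d2) - S_0 * exp(-qT) * N(-d1)
N(-d1) = 0.18366351; N(-d2) = 0.22794301
P = 78.6500 * 0.99584366 * 0.22794301 - 89.0500 * 1.00000000 * 0.18366351 = 1.4980

Answer: Price = 1.4980


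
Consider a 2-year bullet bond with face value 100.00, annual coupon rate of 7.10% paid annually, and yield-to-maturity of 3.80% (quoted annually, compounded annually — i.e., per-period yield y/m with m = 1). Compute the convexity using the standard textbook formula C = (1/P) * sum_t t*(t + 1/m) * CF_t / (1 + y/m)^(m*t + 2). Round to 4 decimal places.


Coupon per period c = face * coupon_rate / m = 7.100000
Periods per year m = 1; per-period yield y/m = 0.038000
Number of cashflows N = 2
Cashflows (t years, CF_t, discount factor 1/(1+y/m)^(m*t), PV):
  t = 1.0000: CF_t = 7.100000, DF = 0.963391, PV = 6.840077
  t = 2.0000: CF_t = 107.100000, DF = 0.928122, PV = 99.401918
Price P = sum_t PV_t = 106.241995
Convexity numerator sum_t t*(t + 1/m) * CF_t / (1+y/m)^(m*t + 2):
  t = 1.0000: term = 12.696859
  t = 2.0000: term = 553.542929
Convexity = (1/P) * sum = 566.239787 / 106.241995 = 5.329717

Answer: Convexity = 5.3297


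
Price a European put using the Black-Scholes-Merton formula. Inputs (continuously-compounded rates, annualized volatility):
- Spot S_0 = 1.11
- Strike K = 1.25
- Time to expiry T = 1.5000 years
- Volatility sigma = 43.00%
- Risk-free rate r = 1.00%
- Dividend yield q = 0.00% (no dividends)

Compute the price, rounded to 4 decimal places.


Answer: Price = 0.3084

Derivation:
d1 = (ln(S/K) + (r - q + 0.5*sigma^2) * T) / (sigma * sqrt(T)) = 0.06625293
d2 = d1 - sigma * sqrt(T) = -0.46038736
exp(-rT) = 0.98511194; exp(-qT) = 1.00000000
P = K * exp(-rT) * N(-d2) - S_0 * exp(-qT) * N(-d1)
N(-d1) = 0.47358823; N(-d2) = 0.67738090
P = 1.2500 * 0.98511194 * 0.67738090 - 1.1100 * 1.00000000 * 0.47358823 = 0.3084


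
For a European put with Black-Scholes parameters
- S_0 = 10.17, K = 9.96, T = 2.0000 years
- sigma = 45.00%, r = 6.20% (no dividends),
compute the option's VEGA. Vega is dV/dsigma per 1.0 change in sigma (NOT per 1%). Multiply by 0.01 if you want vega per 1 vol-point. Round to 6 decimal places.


d1 = 0.5458316555; d2 = -0.0905644476
phi(d1) = 0.3437280003; exp(-qT) = 1.0000000000; exp(-rT) = 0.8833798409
Vega = S * exp(-qT) * phi(d1) * sqrt(T) = 10.1700 * 1.0000000000 * 0.3437280003 * 1.4142135624 = 4.943686

Answer: Vega = 4.943686


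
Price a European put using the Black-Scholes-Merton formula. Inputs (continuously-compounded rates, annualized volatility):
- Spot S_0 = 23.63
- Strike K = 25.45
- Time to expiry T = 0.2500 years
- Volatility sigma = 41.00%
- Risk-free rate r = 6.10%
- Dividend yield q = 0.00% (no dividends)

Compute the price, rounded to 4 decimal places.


d1 = (ln(S/K) + (r - q + 0.5*sigma^2) * T) / (sigma * sqrt(T)) = -0.18505440
d2 = d1 - sigma * sqrt(T) = -0.39005440
exp(-rT) = 0.98486569; exp(-qT) = 1.00000000
P = K * exp(-rT) * N(-d2) - S_0 * exp(-qT) * N(-d1)
N(-d1) = 0.57340682; N(-d2) = 0.65175184
P = 25.4500 * 0.98486569 * 0.65175184 - 23.6300 * 1.00000000 * 0.57340682 = 2.7864

Answer: Price = 2.7864


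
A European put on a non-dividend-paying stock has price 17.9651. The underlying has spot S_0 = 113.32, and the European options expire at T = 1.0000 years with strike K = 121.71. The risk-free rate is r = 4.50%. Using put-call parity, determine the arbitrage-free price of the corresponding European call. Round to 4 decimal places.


Answer: Call price = 14.9306

Derivation:
Put-call parity: C - P = S_0 * exp(-qT) - K * exp(-rT).
S_0 * exp(-qT) = 113.3200 * 1.00000000 = 113.32000000
K * exp(-rT) = 121.7100 * 0.95599748 = 116.35445351
C = P + S*exp(-qT) - K*exp(-rT)
C = 17.9651 + 113.32000000 - 116.35445351 = 14.9306


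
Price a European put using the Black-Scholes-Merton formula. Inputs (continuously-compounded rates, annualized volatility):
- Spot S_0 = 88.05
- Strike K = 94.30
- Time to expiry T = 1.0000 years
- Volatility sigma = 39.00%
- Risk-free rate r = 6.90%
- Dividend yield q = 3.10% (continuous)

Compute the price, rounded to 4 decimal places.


d1 = (ln(S/K) + (r - q + 0.5*sigma^2) * T) / (sigma * sqrt(T)) = 0.11659909
d2 = d1 - sigma * sqrt(T) = -0.27340091
exp(-rT) = 0.93332668; exp(-qT) = 0.96947557
P = K * exp(-rT) * N(-d2) - S_0 * exp(-qT) * N(-d1)
N(-d1) = 0.45358888; N(-d2) = 0.60772747
P = 94.3000 * 0.93332668 * 0.60772747 - 88.0500 * 0.96947557 * 0.45358888 = 14.7683

Answer: Price = 14.7683


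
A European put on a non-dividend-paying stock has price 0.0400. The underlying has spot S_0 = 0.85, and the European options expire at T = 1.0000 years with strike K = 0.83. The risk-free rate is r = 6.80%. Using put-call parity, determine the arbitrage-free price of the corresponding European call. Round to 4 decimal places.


Put-call parity: C - P = S_0 * exp(-qT) - K * exp(-rT).
S_0 * exp(-qT) = 0.8500 * 1.00000000 = 0.85000000
K * exp(-rT) = 0.8300 * 0.93426047 = 0.77543619
C = P + S*exp(-qT) - K*exp(-rT)
C = 0.0400 + 0.85000000 - 0.77543619 = 0.1146

Answer: Call price = 0.1146


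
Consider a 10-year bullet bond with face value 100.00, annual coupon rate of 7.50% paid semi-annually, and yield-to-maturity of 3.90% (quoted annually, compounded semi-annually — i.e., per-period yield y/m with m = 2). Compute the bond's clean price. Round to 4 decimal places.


Answer: Price = 129.5751

Derivation:
Coupon per period c = face * coupon_rate / m = 3.750000
Periods per year m = 2; per-period yield y/m = 0.019500
Number of cashflows N = 20
Cashflows (t years, CF_t, discount factor 1/(1+y/m)^(m*t), PV):
  t = 0.5000: CF_t = 3.750000, DF = 0.980873, PV = 3.678274
  t = 1.0000: CF_t = 3.750000, DF = 0.962112, PV = 3.607919
  t = 1.5000: CF_t = 3.750000, DF = 0.943709, PV = 3.538910
  t = 2.0000: CF_t = 3.750000, DF = 0.925659, PV = 3.471222
  t = 2.5000: CF_t = 3.750000, DF = 0.907954, PV = 3.404828
  t = 3.0000: CF_t = 3.750000, DF = 0.890588, PV = 3.339703
  t = 3.5000: CF_t = 3.750000, DF = 0.873553, PV = 3.275825
  t = 4.0000: CF_t = 3.750000, DF = 0.856845, PV = 3.213168
  t = 4.5000: CF_t = 3.750000, DF = 0.840456, PV = 3.151710
  t = 5.0000: CF_t = 3.750000, DF = 0.824380, PV = 3.091427
  t = 5.5000: CF_t = 3.750000, DF = 0.808613, PV = 3.032297
  t = 6.0000: CF_t = 3.750000, DF = 0.793146, PV = 2.974298
  t = 6.5000: CF_t = 3.750000, DF = 0.777976, PV = 2.917409
  t = 7.0000: CF_t = 3.750000, DF = 0.763095, PV = 2.861607
  t = 7.5000: CF_t = 3.750000, DF = 0.748500, PV = 2.806873
  t = 8.0000: CF_t = 3.750000, DF = 0.734183, PV = 2.753186
  t = 8.5000: CF_t = 3.750000, DF = 0.720140, PV = 2.700526
  t = 9.0000: CF_t = 3.750000, DF = 0.706366, PV = 2.648873
  t = 9.5000: CF_t = 3.750000, DF = 0.692855, PV = 2.598208
  t = 10.0000: CF_t = 103.750000, DF = 0.679603, PV = 70.508829
Price P = sum_t PV_t = 129.575092


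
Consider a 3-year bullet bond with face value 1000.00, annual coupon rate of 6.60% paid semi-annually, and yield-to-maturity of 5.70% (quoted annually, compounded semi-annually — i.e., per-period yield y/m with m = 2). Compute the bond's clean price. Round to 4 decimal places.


Coupon per period c = face * coupon_rate / m = 33.000000
Periods per year m = 2; per-period yield y/m = 0.028500
Number of cashflows N = 6
Cashflows (t years, CF_t, discount factor 1/(1+y/m)^(m*t), PV):
  t = 0.5000: CF_t = 33.000000, DF = 0.972290, PV = 32.085561
  t = 1.0000: CF_t = 33.000000, DF = 0.945347, PV = 31.196462
  t = 1.5000: CF_t = 33.000000, DF = 0.919152, PV = 30.332000
  t = 2.0000: CF_t = 33.000000, DF = 0.893682, PV = 29.491493
  t = 2.5000: CF_t = 33.000000, DF = 0.868917, PV = 28.674276
  t = 3.0000: CF_t = 1033.000000, DF = 0.844840, PV = 872.719230
Price P = sum_t PV_t = 1024.499022

Answer: Price = 1024.4990


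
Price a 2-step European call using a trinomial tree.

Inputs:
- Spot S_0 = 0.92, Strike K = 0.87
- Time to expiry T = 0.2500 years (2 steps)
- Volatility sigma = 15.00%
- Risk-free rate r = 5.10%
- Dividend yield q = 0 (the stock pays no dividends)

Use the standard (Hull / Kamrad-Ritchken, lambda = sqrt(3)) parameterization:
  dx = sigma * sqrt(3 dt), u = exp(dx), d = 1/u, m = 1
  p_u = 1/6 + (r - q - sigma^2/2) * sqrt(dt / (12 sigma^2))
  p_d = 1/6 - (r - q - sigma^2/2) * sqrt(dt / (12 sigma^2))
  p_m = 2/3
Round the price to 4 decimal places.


Answer: Price = V(0,0) = 0.0687

Derivation:
dt = T/N = 0.125000; dx = sigma*sqrt(3*dt) = 0.091856
u = exp(dx) = 1.096207; d = 1/u = 0.912237
p_u = 0.193713, p_m = 0.666667, p_d = 0.139620
Discount per step: exp(-r*dt) = 0.993645
Stock lattice S(k, j) with j the centered position index:
  k=0: S(0,+0) = 0.9200
  k=1: S(1,-1) = 0.8393; S(1,+0) = 0.9200; S(1,+1) = 1.0085
  k=2: S(2,-2) = 0.7656; S(2,-1) = 0.8393; S(2,+0) = 0.9200; S(2,+1) = 1.0085; S(2,+2) = 1.1055
Terminal payoffs V(N, j) = max(S_T - K, 0):
  V(2,-2) = 0.000000; V(2,-1) = 0.000000; V(2,+0) = 0.050000; V(2,+1) = 0.138510; V(2,+2) = 0.235536
Backward induction: V(k, j) = exp(-r*dt) * [p_u * V(k+1, j+1) + p_m * V(k+1, j) + p_d * V(k+1, j-1)]
  V(1,-1) = exp(-r*dt) * [p_u*0.050000 + p_m*0.000000 + p_d*0.000000] = 0.009624
  V(1,+0) = exp(-r*dt) * [p_u*0.138510 + p_m*0.050000 + p_d*0.000000] = 0.059782
  V(1,+1) = exp(-r*dt) * [p_u*0.235536 + p_m*0.138510 + p_d*0.050000] = 0.144026
  V(0,+0) = exp(-r*dt) * [p_u*0.144026 + p_m*0.059782 + p_d*0.009624] = 0.068659


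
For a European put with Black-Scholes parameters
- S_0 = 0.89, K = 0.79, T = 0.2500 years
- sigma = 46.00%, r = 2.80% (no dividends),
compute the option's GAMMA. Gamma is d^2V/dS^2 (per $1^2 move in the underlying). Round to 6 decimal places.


Answer: Gamma = 1.563706

Derivation:
d1 = 0.6636457272; d2 = 0.4336457272
phi(d1) = 0.3200905486; exp(-qT) = 1.0000000000; exp(-rT) = 0.9930244429
Gamma = exp(-qT) * phi(d1) / (S * sigma * sqrt(T)) = 1.0000000000 * 0.3200905486 / (0.8900 * 0.4600 * 0.5000000000) = 1.563706


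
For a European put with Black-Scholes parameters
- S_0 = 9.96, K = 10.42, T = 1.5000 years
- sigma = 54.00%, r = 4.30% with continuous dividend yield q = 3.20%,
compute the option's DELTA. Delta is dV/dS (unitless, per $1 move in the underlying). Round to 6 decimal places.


Answer: Delta = -0.368784

Derivation:
d1 = 0.2873614889; d2 = -0.3740007417
phi(d1) = 0.3828060382; exp(-qT) = 0.9531337871; exp(-rT) = 0.9375361143
N(-d1) = 0.3869177728
Delta = -exp(-qT) * N(-d1) = -0.9531337871 * 0.3869177728 = -0.368784


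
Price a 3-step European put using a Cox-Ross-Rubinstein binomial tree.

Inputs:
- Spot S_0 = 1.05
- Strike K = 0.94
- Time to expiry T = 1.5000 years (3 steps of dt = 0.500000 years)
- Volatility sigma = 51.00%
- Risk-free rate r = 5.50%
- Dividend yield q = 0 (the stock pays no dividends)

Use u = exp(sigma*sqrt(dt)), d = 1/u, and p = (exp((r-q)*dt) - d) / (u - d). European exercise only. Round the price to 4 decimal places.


Answer: Price = V(0,0) = 0.1685

Derivation:
dt = T/N = 0.500000
u = exp(sigma*sqrt(dt)) = 1.434225; d = 1/u = 0.697241
p = (exp((r-q)*dt) - d) / (u - d) = 0.448640
Discount per step: exp(-r*dt) = 0.972875
Stock lattice S(k, i) with i counting down-moves:
  k=0: S(0,0) = 1.0500
  k=1: S(1,0) = 1.5059; S(1,1) = 0.7321
  k=2: S(2,0) = 2.1599; S(2,1) = 1.0500; S(2,2) = 0.5105
  k=3: S(3,0) = 3.0977; S(3,1) = 1.5059; S(3,2) = 0.7321; S(3,3) = 0.3559
Terminal payoffs V(N, i) = max(K - S_T, 0):
  V(3,0) = 0.000000; V(3,1) = 0.000000; V(3,2) = 0.207897; V(3,3) = 0.584092
Backward induction: V(k, i) = exp(-r*dt) * [p * V(k+1, i) + (1-p) * V(k+1, i+1)].
  V(2,0) = exp(-r*dt) * [p*0.000000 + (1-p)*0.000000] = 0.000000
  V(2,1) = exp(-r*dt) * [p*0.000000 + (1-p)*0.207897] = 0.111517
  V(2,2) = exp(-r*dt) * [p*0.207897 + (1-p)*0.584092] = 0.404050
  V(1,0) = exp(-r*dt) * [p*0.000000 + (1-p)*0.111517] = 0.059818
  V(1,1) = exp(-r*dt) * [p*0.111517 + (1-p)*0.404050] = 0.265408
  V(0,0) = exp(-r*dt) * [p*0.059818 + (1-p)*0.265408] = 0.168475
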